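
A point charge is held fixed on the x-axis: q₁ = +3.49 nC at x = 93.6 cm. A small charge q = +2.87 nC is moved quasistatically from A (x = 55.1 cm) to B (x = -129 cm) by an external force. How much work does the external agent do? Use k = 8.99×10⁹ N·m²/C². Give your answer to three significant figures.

-1.93×10⁻⁷ J

For quasistatic motion the external work equals the change in potential energy: W_ext = qΔV = q(V_B − V_A).
At A: distance to the source charge is 0.385 m; V_A = kq₁/r = 81.5 V.
At B: distance to the source charge is 2.23 m; V_B = kq₁/r = 14.1 V.
ΔV = V_B − V_A = -67.4 V.
W_ext = qΔV = (2.87×10⁻⁹ C)(-67.4 V) = -1.93×10⁻⁷ J.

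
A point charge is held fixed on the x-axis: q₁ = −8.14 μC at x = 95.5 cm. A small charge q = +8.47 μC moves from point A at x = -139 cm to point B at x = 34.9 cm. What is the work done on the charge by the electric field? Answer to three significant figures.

0.758 J

The work done by the electric force is W_field = −ΔU = −q(V_B − V_A) = q(V_A − V_B).
At A: distance to the source charge is 2.34 m; V_A = kq₁/r = -3.12×10⁴ V.
At B: distance to the source charge is 0.606 m; V_B = kq₁/r = -1.21×10⁵ V.
ΔV = V_B − V_A = -8.96×10⁴ V.
W_field = −qΔV = −(8.47×10⁻⁶ C)(-8.96×10⁴ V) = 0.758 J.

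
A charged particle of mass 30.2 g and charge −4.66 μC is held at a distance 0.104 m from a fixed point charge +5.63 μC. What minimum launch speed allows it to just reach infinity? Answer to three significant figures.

12.3 m/s

To just escape, total mechanical energy must reach zero at infinity: ½mv²_min + U = 0, so ½mv²_min = −U = |kQq|/r.
|U| = |kQq|/r = (8.99×10⁹ N·m²/C²)(5.63×10⁻⁶)(4.66×10⁻⁶)/(0.104) = 2.27 J.
v_min = √(2|U|/m) = √(2·2.27/0.0302) = 12.3 m/s.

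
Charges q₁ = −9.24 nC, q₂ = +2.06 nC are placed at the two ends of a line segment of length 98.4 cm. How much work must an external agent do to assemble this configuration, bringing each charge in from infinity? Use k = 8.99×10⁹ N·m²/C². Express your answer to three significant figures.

-1.74×10⁻⁷ J

The work to assemble the configuration equals its total potential energy, U = Σ kqᵢqⱼ/rᵢⱼ over all pairs.
The separation is r = 0.984 m.
U = (-1.74×10⁻⁷) = -1.74×10⁻⁷ J.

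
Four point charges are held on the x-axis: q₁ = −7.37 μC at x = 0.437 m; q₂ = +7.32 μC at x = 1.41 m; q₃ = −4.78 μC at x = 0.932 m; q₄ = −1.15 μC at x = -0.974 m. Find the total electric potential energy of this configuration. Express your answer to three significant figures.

-0.469 J

The assembly work is the sum of pairwise potential energies, U = Σ_{i<j} kqᵢqⱼ/rᵢⱼ.
Pair separations: r₁₂ = 0.973 m, r₁₃ = 0.495 m, r₁₄ = 1.41 m, r₂₃ = 0.478 m, r₂₄ = 2.38 m, r₃₄ = 1.91 m.
Summing all 6 pair terms gives U = -0.469 J.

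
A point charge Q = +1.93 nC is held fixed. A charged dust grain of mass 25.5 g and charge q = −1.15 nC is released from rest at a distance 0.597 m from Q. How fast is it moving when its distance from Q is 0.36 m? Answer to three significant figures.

1.31×10⁻³ m/s

Only the electrostatic force acts, so mechanical energy is conserved: ½mv² = U₁ − U₂ = kQq(1/r₁ − 1/r₂).
U₁ − U₂ = (8.99×10⁹ N·m²/C²)(1.93×10⁻⁹ C)(-1.15×10⁻⁹ C)(1/0.597 − 1/0.360) = 2.20×10⁻⁸ J.
v = √(2·2.20×10⁻⁸/0.0255) = 1.31×10⁻³ m/s.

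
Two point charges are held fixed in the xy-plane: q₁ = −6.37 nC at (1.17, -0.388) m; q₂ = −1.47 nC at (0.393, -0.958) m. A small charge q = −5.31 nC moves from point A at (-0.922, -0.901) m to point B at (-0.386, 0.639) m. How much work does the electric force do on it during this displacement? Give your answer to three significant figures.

-8.11×10⁻⁹ J

The work done by the electric force is W_field = −ΔU = −q(V_B − V_A) = q(V_A − V_B).
At A: distances to the source charges are 2.15 m, 1.32 m; V_A = Σ kqᵢ/rᵢ = -36.6 V.
At B: distances to the source charges are 1.86 m, 1.78 m; V_B = Σ kqᵢ/rᵢ = -38.2 V.
ΔV = V_B − V_A = -1.53 V.
W_field = −qΔV = −(-5.31×10⁻⁹ C)(-1.53 V) = -8.11×10⁻⁹ J.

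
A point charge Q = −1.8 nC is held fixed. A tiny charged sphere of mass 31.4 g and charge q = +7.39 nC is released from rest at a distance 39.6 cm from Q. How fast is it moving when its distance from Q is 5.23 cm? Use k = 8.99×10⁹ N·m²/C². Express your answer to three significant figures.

Only the electrostatic force acts, so mechanical energy is conserved: ½mv² = U₁ − U₂ = kQq(1/r₁ − 1/r₂).
U₁ − U₂ = (8.99×10⁹ N·m²/C²)(-1.80×10⁻⁹ C)(7.39×10⁻⁹ C)(1/0.396 − 1/0.0523) = 1.98×10⁻⁶ J.
v = √(2·1.98×10⁻⁶/0.0314) = 0.0112 m/s.

0.0112 m/s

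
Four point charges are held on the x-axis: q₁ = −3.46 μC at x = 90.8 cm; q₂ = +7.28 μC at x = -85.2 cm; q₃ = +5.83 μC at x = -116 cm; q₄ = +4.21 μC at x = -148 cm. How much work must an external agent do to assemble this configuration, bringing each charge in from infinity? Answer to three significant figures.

The work to assemble the configuration equals its total potential energy, U = Σ kqᵢqⱼ/rᵢⱼ over all pairs.
Pair separations: r₁₂ = 1.76 m, r₁₃ = 2.07 m, r₁₄ = 2.39 m, r₂₃ = 0.308 m, r₂₄ = 0.628 m, r₃₄ = 0.320 m.
Summing all 6 pair terms gives U = 2.10 J.

2.10 J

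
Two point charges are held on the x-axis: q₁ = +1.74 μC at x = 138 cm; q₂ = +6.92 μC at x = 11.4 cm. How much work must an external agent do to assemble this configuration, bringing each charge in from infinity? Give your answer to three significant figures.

0.0855 J

The assembly work is the sum of pairwise potential energies, U = Σ_{i<j} kqᵢqⱼ/rᵢⱼ.
Pair separations: r₁₂ = 1.27 m.
U = (0.0855) = 0.0855 J.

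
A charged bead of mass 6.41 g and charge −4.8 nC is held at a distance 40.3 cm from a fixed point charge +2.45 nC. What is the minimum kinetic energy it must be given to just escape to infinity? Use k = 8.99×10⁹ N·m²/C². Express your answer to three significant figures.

2.62×10⁻⁷ J

To just escape, total mechanical energy must reach zero at infinity: ½mv²_min + U = 0, so ½mv²_min = −U = |kQq|/r.
|U| = |kQq|/r = (8.99×10⁹ N·m²/C²)(2.45×10⁻⁹)(4.80×10⁻⁹)/(0.403) = 2.62×10⁻⁷ J.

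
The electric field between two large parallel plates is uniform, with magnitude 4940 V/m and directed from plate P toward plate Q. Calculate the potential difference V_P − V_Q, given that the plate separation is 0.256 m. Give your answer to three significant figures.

In a uniform field, potential decreases in the direction of E: ΔV = −E·d for a displacement d parallel to E.
Going from Q to P is a displacement of 0.256 m opposite to the field, so V_P − V_Q = +Ed = 1260 V.

1260 V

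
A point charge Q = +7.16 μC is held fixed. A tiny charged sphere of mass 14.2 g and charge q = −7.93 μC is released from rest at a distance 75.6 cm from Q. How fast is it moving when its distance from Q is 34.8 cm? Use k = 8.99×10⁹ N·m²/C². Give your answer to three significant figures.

10.6 m/s

Only the electrostatic force acts, so mechanical energy is conserved: ½mv² = U₁ − U₂ = kQq(1/r₁ − 1/r₂).
U₁ − U₂ = (8.99×10⁹ N·m²/C²)(7.16×10⁻⁶ C)(-7.93×10⁻⁶ C)(1/0.756 − 1/0.348) = 0.792 J.
v = √(2·0.792/0.0142) = 10.6 m/s.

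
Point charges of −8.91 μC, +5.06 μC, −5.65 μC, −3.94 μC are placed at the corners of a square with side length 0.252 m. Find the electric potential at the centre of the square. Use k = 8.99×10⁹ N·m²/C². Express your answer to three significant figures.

The total potential is the scalar sum of each charge's contribution, V = Σ kqᵢ/rᵢ.
The distance from each corner to the centre is a√2/2 = 0.178 m.
V = k[(-8.91×10⁻⁶)/(0.178) + (5.06×10⁻⁶)/(0.178) + (-5.65×10⁻⁶)/(0.178) + (-3.94×10⁻⁶)/(0.178)] = -6.78×10⁵ V.

-6.78×10⁵ V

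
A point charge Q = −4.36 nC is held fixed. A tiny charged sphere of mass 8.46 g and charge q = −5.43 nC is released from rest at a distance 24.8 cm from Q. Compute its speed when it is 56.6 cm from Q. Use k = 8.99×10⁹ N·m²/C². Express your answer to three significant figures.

Only the electrostatic force acts, so mechanical energy is conserved: ½mv² = U₁ − U₂ = kQq(1/r₁ − 1/r₂).
U₁ − U₂ = (8.99×10⁹ N·m²/C²)(-4.36×10⁻⁹ C)(-5.43×10⁻⁹ C)(1/0.248 − 1/0.566) = 4.82×10⁻⁷ J.
v = √(2·4.82×10⁻⁷/8.46×10⁻³) = 0.0107 m/s.

0.0107 m/s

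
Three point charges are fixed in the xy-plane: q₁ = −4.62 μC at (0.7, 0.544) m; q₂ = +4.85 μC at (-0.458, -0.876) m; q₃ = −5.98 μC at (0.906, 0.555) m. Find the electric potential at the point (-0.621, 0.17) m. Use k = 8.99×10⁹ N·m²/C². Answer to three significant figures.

-2.32×10⁴ V

Electric potential is a scalar, so the contributions from each charge add algebraically: V = Σ kqᵢ/rᵢ.
Distances from the field point to each charge: r₁ = 1.37 m, r₂ = 1.06 m, r₃ = 1.57 m.
V = k[(-4.62×10⁻⁶)/(1.37) + (4.85×10⁻⁶)/(1.06) + (-5.98×10⁻⁶)/(1.57)] = -2.32×10⁴ V.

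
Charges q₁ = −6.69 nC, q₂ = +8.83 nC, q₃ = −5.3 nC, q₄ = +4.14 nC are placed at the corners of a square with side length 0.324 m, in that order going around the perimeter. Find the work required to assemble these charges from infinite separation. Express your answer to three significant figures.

The assembly work is the sum of pairwise potential energies, U = Σ_{i<j} kqᵢqⱼ/rᵢⱼ.
The four side pairs have separation 0.324 m and the two diagonal pairs 0.458 m.
Summing all 6 pair terms gives U = -2.90×10⁻⁶ J.

-2.90×10⁻⁶ J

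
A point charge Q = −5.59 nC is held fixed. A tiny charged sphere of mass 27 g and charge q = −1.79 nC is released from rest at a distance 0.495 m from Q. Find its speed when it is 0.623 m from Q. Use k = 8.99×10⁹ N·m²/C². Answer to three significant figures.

Only the electrostatic force acts, so mechanical energy is conserved: ½mv² = U₁ − U₂ = kQq(1/r₁ − 1/r₂).
U₁ − U₂ = (8.99×10⁹ N·m²/C²)(-5.59×10⁻⁹ C)(-1.79×10⁻⁹ C)(1/0.495 − 1/0.623) = 3.73×10⁻⁸ J.
v = √(2·3.73×10⁻⁸/0.0270) = 1.66×10⁻³ m/s.

1.66×10⁻³ m/s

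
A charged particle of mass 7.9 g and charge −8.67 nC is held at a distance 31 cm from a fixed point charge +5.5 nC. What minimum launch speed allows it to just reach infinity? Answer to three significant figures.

0.0187 m/s

To just escape, total mechanical energy must reach zero at infinity: ½mv²_min + U = 0, so ½mv²_min = −U = |kQq|/r.
|U| = |kQq|/r = (8.99×10⁹ N·m²/C²)(5.50×10⁻⁹)(8.67×10⁻⁹)/(0.310) = 1.38×10⁻⁶ J.
v_min = √(2|U|/m) = √(2·1.38×10⁻⁶/7.90×10⁻³) = 0.0187 m/s.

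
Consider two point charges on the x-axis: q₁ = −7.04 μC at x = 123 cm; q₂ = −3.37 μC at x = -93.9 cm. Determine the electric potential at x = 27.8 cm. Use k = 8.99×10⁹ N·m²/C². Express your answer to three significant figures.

-9.14×10⁴ V

The total potential is the scalar sum of each charge's contribution, V = Σ kqᵢ/rᵢ.
Distances from the field point to each charge: r₁ = 0.952 m, r₂ = 1.22 m.
V = k[(-7.04×10⁻⁶)/(0.952) + (-3.37×10⁻⁶)/(1.22)] = -9.14×10⁴ V.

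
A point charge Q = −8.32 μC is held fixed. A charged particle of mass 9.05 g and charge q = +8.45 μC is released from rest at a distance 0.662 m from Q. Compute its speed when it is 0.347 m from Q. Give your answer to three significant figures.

Only the electrostatic force acts, so mechanical energy is conserved: ½mv² = U₁ − U₂ = kQq(1/r₁ − 1/r₂).
U₁ − U₂ = (8.99×10⁹ N·m²/C²)(-8.32×10⁻⁶ C)(8.45×10⁻⁶ C)(1/0.662 − 1/0.347) = 0.867 J.
v = √(2·0.867/9.05×10⁻³) = 13.8 m/s.

13.8 m/s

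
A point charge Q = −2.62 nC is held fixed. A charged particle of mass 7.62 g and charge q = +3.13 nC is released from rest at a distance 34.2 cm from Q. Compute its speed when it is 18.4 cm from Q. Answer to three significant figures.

6.97×10⁻³ m/s

Only the electrostatic force acts, so mechanical energy is conserved: ½mv² = U₁ − U₂ = kQq(1/r₁ − 1/r₂).
U₁ − U₂ = (8.99×10⁹ N·m²/C²)(-2.62×10⁻⁹ C)(3.13×10⁻⁹ C)(1/0.342 − 1/0.184) = 1.85×10⁻⁷ J.
v = √(2·1.85×10⁻⁷/7.62×10⁻³) = 6.97×10⁻³ m/s.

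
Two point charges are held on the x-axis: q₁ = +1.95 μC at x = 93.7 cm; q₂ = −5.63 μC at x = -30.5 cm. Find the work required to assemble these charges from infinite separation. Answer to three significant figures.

The work to assemble the configuration equals its total potential energy, U = Σ kqᵢqⱼ/rᵢⱼ over all pairs.
Pair separations: r₁₂ = 1.24 m.
U = (-0.0795) = -0.0795 J.

-0.0795 J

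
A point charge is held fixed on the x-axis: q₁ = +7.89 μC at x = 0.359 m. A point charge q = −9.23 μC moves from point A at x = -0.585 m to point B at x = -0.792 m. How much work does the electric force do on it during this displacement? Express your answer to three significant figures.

-0.125 J

The work done by the electric force is W_field = −ΔU = −q(V_B − V_A) = q(V_A − V_B).
At A: distance to the source charge is 0.944 m; V_A = kq₁/r = 7.51×10⁴ V.
At B: distance to the source charge is 1.15 m; V_B = kq₁/r = 6.16×10⁴ V.
ΔV = V_B − V_A = -1.35×10⁴ V.
W_field = −qΔV = −(-9.23×10⁻⁶ C)(-1.35×10⁴ V) = -0.125 J.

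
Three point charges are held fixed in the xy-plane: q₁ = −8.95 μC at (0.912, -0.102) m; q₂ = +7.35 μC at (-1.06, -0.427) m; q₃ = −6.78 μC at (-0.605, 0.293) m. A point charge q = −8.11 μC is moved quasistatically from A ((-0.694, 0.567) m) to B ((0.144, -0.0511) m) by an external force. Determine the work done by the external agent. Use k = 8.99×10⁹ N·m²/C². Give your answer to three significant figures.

-0.562 J

For quasistatic motion the external work equals the change in potential energy: W_ext = qΔV = q(V_B − V_A).
At A: distances to the source charges are 1.74 m, 1.06 m, 0.288 m; V_A = Σ kqᵢ/rᵢ = -1.95×10⁵ V.
At B: distances to the source charges are 0.770 m, 1.26 m, 0.824 m; V_B = Σ kqᵢ/rᵢ = -1.26×10⁵ V.
ΔV = V_B − V_A = 6.93×10⁴ V.
W_ext = qΔV = (-8.11×10⁻⁶ C)(6.93×10⁴ V) = -0.562 J.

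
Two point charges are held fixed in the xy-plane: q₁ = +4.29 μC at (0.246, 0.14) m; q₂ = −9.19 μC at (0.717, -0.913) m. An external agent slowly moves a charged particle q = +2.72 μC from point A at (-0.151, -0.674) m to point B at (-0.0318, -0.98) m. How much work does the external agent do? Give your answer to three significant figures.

For quasistatic motion the external work equals the change in potential energy: W_ext = qΔV = q(V_B − V_A).
At A: distances to the source charges are 0.906 m, 0.900 m; V_A = Σ kqᵢ/rᵢ = -4.92×10⁴ V.
At B: distances to the source charges are 1.15 m, 0.752 m; V_B = Σ kqᵢ/rᵢ = -7.65×10⁴ V.
ΔV = V_B − V_A = -2.73×10⁴ V.
W_ext = qΔV = (2.72×10⁻⁶ C)(-2.73×10⁴ V) = -0.0742 J.

-0.0742 J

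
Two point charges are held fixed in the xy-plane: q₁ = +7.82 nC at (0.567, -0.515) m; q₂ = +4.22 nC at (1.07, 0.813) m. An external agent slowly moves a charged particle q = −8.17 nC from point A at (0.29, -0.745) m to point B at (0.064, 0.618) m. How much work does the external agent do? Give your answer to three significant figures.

For quasistatic motion the external work equals the change in potential energy: W_ext = qΔV = q(V_B − V_A).
At A: distances to the source charges are 0.360 m, 1.74 m; V_A = Σ kqᵢ/rᵢ = 217 V.
At B: distances to the source charges are 1.24 m, 1.02 m; V_B = Σ kqᵢ/rᵢ = 93.7 V.
ΔV = V_B − V_A = -123 V.
W_ext = qΔV = (-8.17×10⁻⁹ C)(-123 V) = 1.01×10⁻⁶ J.

1.01×10⁻⁶ J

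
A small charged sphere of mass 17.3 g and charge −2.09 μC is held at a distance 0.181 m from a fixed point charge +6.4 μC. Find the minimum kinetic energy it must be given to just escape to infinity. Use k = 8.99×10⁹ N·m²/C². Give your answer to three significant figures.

To just escape, total mechanical energy must reach zero at infinity: ½mv²_min + U = 0, so ½mv²_min = −U = |kQq|/r.
|U| = |kQq|/r = (8.99×10⁹ N·m²/C²)(6.40×10⁻⁶)(2.09×10⁻⁶)/(0.181) = 0.664 J.

0.664 J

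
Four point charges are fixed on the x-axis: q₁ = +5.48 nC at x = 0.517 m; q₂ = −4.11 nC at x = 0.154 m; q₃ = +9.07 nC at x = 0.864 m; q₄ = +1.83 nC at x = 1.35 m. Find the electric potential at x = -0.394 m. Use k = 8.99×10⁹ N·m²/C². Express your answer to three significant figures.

60.9 V

Electric potential is a scalar, so the contributions from each charge add algebraically: V = Σ kqᵢ/rᵢ.
Distances from the field point to each charge: r₁ = 0.911 m, r₂ = 0.548 m, r₃ = 1.26 m, r₄ = 1.74 m.
V = k[(5.48×10⁻⁹)/(0.911) + (-4.11×10⁻⁹)/(0.548) + (9.07×10⁻⁹)/(1.26) + (1.83×10⁻⁹)/(1.74)] = 60.9 V.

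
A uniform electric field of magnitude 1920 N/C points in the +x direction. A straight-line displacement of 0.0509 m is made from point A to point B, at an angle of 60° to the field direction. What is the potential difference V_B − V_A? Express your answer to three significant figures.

-48.9 V

Only the component of displacement along E changes the potential: ΔV = −E·d·cosθ.
ΔV = −(1920 V/m)(0.0509 m)cos60° = -48.9 V.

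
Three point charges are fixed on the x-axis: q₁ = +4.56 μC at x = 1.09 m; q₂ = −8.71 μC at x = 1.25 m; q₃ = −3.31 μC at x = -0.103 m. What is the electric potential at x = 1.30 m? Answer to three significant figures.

-1.39×10⁶ V

Electric potential is a scalar, so the contributions from each charge add algebraically: V = Σ kqᵢ/rᵢ.
Distances from the field point to each charge: r₁ = 0.210 m, r₂ = 0.0500 m, r₃ = 1.40 m.
V = k[(4.56×10⁻⁶)/(0.210) + (-8.71×10⁻⁶)/(0.0500) + (-3.31×10⁻⁶)/(1.40)] = -1.39×10⁶ V.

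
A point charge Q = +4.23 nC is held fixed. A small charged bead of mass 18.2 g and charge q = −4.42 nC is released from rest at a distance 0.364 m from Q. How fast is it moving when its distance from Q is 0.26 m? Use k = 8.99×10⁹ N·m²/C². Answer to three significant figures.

Only the electrostatic force acts, so mechanical energy is conserved: ½mv² = U₁ − U₂ = kQq(1/r₁ − 1/r₂).
U₁ − U₂ = (8.99×10⁹ N·m²/C²)(4.23×10⁻⁹ C)(-4.42×10⁻⁹ C)(1/0.364 − 1/0.260) = 1.85×10⁻⁷ J.
v = √(2·1.85×10⁻⁷/0.0182) = 4.51×10⁻³ m/s.

4.51×10⁻³ m/s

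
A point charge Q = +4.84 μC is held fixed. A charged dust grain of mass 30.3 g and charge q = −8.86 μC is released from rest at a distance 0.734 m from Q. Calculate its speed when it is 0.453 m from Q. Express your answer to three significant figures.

4.64 m/s

Only the electrostatic force acts, so mechanical energy is conserved: ½mv² = U₁ − U₂ = kQq(1/r₁ − 1/r₂).
U₁ − U₂ = (8.99×10⁹ N·m²/C²)(4.84×10⁻⁶ C)(-8.86×10⁻⁶ C)(1/0.734 − 1/0.453) = 0.326 J.
v = √(2·0.326/0.0303) = 4.64 m/s.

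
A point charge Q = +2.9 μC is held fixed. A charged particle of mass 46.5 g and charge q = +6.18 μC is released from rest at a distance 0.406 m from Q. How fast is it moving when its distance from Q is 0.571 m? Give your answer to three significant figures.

Only the electrostatic force acts, so mechanical energy is conserved: ½mv² = U₁ − U₂ = kQq(1/r₁ − 1/r₂).
U₁ − U₂ = (8.99×10⁹ N·m²/C²)(2.90×10⁻⁶ C)(6.18×10⁻⁶ C)(1/0.406 − 1/0.571) = 0.115 J.
v = √(2·0.115/0.0465) = 2.22 m/s.

2.22 m/s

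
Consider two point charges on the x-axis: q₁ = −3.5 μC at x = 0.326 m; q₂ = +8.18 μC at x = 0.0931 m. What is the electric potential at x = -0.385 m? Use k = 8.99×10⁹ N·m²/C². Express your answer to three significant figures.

1.10×10⁵ V

Electric potential is a scalar, so the contributions from each charge add algebraically: V = Σ kqᵢ/rᵢ.
Distances from the field point to each charge: r₁ = 0.711 m, r₂ = 0.478 m.
V = k[(-3.50×10⁻⁶)/(0.711) + (8.18×10⁻⁶)/(0.478)] = 1.10×10⁵ V.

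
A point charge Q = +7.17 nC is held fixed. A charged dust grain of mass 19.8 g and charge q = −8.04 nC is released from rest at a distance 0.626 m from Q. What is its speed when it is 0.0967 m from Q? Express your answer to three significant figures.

0.0214 m/s

Only the electrostatic force acts, so mechanical energy is conserved: ½mv² = U₁ − U₂ = kQq(1/r₁ − 1/r₂).
U₁ − U₂ = (8.99×10⁹ N·m²/C²)(7.17×10⁻⁹ C)(-8.04×10⁻⁹ C)(1/0.626 − 1/0.0967) = 4.53×10⁻⁶ J.
v = √(2·4.53×10⁻⁶/0.0198) = 0.0214 m/s.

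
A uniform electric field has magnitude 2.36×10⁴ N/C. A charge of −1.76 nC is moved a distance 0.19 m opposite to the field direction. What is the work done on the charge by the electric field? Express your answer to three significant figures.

7.89×10⁻⁶ J

The potential change for a displacement 0.19 m opposite to the field direction is ΔV = +Ed = 4480 V.
W_field = −qΔV = 7.89×10⁻⁶ J.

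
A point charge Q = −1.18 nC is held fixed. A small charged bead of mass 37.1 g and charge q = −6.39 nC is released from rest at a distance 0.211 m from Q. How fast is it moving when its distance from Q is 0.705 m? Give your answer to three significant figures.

3.48×10⁻³ m/s

Only the electrostatic force acts, so mechanical energy is conserved: ½mv² = U₁ − U₂ = kQq(1/r₁ − 1/r₂).
U₁ − U₂ = (8.99×10⁹ N·m²/C²)(-1.18×10⁻⁹ C)(-6.39×10⁻⁹ C)(1/0.211 − 1/0.705) = 2.25×10⁻⁷ J.
v = √(2·2.25×10⁻⁷/0.0371) = 3.48×10⁻³ m/s.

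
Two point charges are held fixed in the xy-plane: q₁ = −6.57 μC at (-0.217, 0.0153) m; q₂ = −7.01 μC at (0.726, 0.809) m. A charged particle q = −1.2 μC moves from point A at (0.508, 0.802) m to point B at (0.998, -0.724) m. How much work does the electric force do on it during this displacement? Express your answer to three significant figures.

The work done by the electric force is W_field = −ΔU = −q(V_B − V_A) = q(V_A − V_B).
At A: distances to the source charges are 1.07 m, 0.218 m; V_A = Σ kqᵢ/rᵢ = -3.44×10⁵ V.
At B: distances to the source charges are 1.42 m, 1.56 m; V_B = Σ kqᵢ/rᵢ = -8.20×10⁴ V.
ΔV = V_B − V_A = 2.62×10⁵ V.
W_field = −qΔV = −(-1.20×10⁻⁶ C)(2.62×10⁵ V) = 0.315 J.

0.315 J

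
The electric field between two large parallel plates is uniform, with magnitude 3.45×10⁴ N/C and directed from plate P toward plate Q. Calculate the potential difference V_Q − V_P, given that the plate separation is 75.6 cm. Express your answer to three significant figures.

In a uniform field, potential decreases in the direction of E: ΔV = −E·d for a displacement d parallel to E.
Going from P to Q is a displacement of 75.6 cm along the field, so V_Q − V_P = −Ed = -2.61×10⁴ V.

-2.61×10⁴ V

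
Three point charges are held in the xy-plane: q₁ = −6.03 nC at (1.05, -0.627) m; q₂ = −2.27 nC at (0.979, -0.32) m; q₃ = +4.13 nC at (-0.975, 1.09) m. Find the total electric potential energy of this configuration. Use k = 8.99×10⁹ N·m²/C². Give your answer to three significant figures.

2.71×10⁻⁷ J

The work to assemble the configuration equals its total potential energy, U = Σ kqᵢqⱼ/rᵢⱼ over all pairs.
Pair separations: r₁₂ = 0.315 m, r₁₃ = 2.65 m, r₂₃ = 2.41 m.
U = (3.91×10⁻⁷) + (-8.43×10⁻⁸) + (-3.50×10⁻⁸) = 2.71×10⁻⁷ J.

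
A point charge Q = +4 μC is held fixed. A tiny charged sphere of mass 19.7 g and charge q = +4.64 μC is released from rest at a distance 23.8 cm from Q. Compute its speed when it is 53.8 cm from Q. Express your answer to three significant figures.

6.30 m/s

Only the electrostatic force acts, so mechanical energy is conserved: ½mv² = U₁ − U₂ = kQq(1/r₁ − 1/r₂).
U₁ − U₂ = (8.99×10⁹ N·m²/C²)(4.00×10⁻⁶ C)(4.64×10⁻⁶ C)(1/0.238 − 1/0.538) = 0.391 J.
v = √(2·0.391/0.0197) = 6.30 m/s.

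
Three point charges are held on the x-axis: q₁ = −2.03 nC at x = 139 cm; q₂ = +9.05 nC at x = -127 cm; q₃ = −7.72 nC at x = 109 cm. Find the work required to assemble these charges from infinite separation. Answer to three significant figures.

1.41×10⁻⁷ J

The work to assemble the configuration equals its total potential energy, U = Σ kqᵢqⱼ/rᵢⱼ over all pairs.
Pair separations: r₁₂ = 2.66 m, r₁₃ = 0.300 m, r₂₃ = 2.36 m.
U = (-6.21×10⁻⁸) + (4.70×10⁻⁷) + (-2.66×10⁻⁷) = 1.41×10⁻⁷ J.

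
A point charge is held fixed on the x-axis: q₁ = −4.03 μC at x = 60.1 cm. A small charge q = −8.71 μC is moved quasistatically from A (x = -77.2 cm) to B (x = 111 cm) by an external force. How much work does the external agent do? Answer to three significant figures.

0.390 J

For quasistatic motion the external work equals the change in potential energy: W_ext = qΔV = q(V_B − V_A).
At A: distance to the source charge is 1.37 m; V_A = kq₁/r = -2.64×10⁴ V.
At B: distance to the source charge is 0.509 m; V_B = kq₁/r = -7.12×10⁴ V.
ΔV = V_B − V_A = -4.48×10⁴ V.
W_ext = qΔV = (-8.71×10⁻⁶ C)(-4.48×10⁴ V) = 0.390 J.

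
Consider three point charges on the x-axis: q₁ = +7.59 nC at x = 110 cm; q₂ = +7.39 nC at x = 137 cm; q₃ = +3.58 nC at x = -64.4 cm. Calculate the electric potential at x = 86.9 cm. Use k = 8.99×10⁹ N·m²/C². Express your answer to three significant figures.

The total potential is the scalar sum of each charge's contribution, V = Σ kqᵢ/rᵢ.
Distances from the field point to each charge: r₁ = 0.231 m, r₂ = 0.501 m, r₃ = 1.51 m.
V = k[(7.59×10⁻⁹)/(0.231) + (7.39×10⁻⁹)/(0.501) + (3.58×10⁻⁹)/(1.51)] = 449 V.

449 V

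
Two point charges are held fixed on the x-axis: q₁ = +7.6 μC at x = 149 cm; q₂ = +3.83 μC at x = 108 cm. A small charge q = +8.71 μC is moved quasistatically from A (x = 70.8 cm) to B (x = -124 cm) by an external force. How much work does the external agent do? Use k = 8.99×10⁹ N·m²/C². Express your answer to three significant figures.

For quasistatic motion the external work equals the change in potential energy: W_ext = qΔV = q(V_B − V_A).
At A: distances to the source charges are 0.782 m, 0.372 m; V_A = Σ kqᵢ/rᵢ = 1.80×10⁵ V.
At B: distances to the source charges are 2.73 m, 2.32 m; V_B = Σ kqᵢ/rᵢ = 3.99×10⁴ V.
ΔV = V_B − V_A = -1.40×10⁵ V.
W_ext = qΔV = (8.71×10⁻⁶ C)(-1.40×10⁵ V) = -1.22 J.

-1.22 J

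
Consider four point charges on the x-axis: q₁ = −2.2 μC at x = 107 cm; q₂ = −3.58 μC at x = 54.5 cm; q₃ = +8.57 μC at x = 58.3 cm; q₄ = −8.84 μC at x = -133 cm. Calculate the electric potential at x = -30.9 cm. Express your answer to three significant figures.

-4.35×10⁴ V

The total potential is the scalar sum of each charge's contribution, V = Σ kqᵢ/rᵢ.
Distances from the field point to each charge: r₁ = 1.38 m, r₂ = 0.854 m, r₃ = 0.892 m, r₄ = 1.02 m.
V = k[(-2.20×10⁻⁶)/(1.38) + (-3.58×10⁻⁶)/(0.854) + (8.57×10⁻⁶)/(0.892) + (-8.84×10⁻⁶)/(1.02)] = -4.35×10⁴ V.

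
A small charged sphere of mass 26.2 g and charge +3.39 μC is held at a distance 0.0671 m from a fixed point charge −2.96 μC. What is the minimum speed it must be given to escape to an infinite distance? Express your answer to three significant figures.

To just escape, total mechanical energy must reach zero at infinity: ½mv²_min + U = 0, so ½mv²_min = −U = |kQq|/r.
|U| = |kQq|/r = (8.99×10⁹ N·m²/C²)(2.96×10⁻⁶)(3.39×10⁻⁶)/(0.0671) = 1.34 J.
v_min = √(2|U|/m) = √(2·1.34/0.0262) = 10.1 m/s.

10.1 m/s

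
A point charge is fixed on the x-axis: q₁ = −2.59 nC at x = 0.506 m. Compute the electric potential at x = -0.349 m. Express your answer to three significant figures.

-27.2 V

The total potential is the scalar sum of each charge's contribution, V = Σ kqᵢ/rᵢ.
V = k[(-2.59×10⁻⁹)/(0.855)] = -27.2 V.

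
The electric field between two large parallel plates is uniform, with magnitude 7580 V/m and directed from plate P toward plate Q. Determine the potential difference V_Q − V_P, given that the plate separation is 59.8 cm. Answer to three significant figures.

-4530 V

In a uniform field, potential decreases in the direction of E: ΔV = −E·d for a displacement d parallel to E.
Going from P to Q is a displacement of 59.8 cm along the field, so V_Q − V_P = −Ed = -4530 V.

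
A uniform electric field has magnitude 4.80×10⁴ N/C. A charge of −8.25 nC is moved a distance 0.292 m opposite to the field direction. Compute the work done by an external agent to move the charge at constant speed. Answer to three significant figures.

The potential change for a displacement 0.292 m opposite to the field direction is ΔV = +Ed = 1.40×10⁴ V.
W_ext = qΔV = -1.16×10⁻⁴ J.

-1.16×10⁻⁴ J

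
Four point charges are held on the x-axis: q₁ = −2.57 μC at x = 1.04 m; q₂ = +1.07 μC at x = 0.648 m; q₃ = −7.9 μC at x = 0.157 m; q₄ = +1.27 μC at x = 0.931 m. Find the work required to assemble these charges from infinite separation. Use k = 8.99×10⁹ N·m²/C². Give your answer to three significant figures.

The assembly work is the sum of pairwise potential energies, U = Σ_{i<j} kqᵢqⱼ/rᵢⱼ.
Pair separations: r₁₂ = 0.392 m, r₁₃ = 0.883 m, r₁₄ = 0.109 m, r₂₃ = 0.491 m, r₂₄ = 0.283 m, r₃₄ = 0.774 m.
Summing all 6 pair terms gives U = -0.354 J.

-0.354 J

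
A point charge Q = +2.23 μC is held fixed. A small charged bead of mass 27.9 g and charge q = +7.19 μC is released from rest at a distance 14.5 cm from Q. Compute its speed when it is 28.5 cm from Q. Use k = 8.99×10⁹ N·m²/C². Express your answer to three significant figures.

5.92 m/s

Only the electrostatic force acts, so mechanical energy is conserved: ½mv² = U₁ − U₂ = kQq(1/r₁ − 1/r₂).
U₁ − U₂ = (8.99×10⁹ N·m²/C²)(2.23×10⁻⁶ C)(7.19×10⁻⁶ C)(1/0.145 − 1/0.285) = 0.488 J.
v = √(2·0.488/0.0279) = 5.92 m/s.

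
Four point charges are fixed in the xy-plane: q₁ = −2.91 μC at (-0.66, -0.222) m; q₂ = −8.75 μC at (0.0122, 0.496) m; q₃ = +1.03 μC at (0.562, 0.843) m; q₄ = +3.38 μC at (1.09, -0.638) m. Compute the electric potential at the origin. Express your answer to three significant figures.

Electric potential is a scalar, so the contributions from each charge add algebraically: V = Σ kqᵢ/rᵢ.
Distances from the field point to each charge: r₁ = 0.696 m, r₂ = 0.496 m, r₃ = 1.01 m, r₄ = 1.26 m.
V = k[(-2.91×10⁻⁶)/(0.696) + (-8.75×10⁻⁶)/(0.496) + (1.03×10⁻⁶)/(1.01) + (3.38×10⁻⁶)/(1.26)] = -1.63×10⁵ V.

-1.63×10⁵ V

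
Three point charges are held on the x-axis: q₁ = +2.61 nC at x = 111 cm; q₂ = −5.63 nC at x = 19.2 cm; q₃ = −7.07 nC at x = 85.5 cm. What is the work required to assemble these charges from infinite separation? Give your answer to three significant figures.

-2.55×10⁻⁷ J

The work to assemble the configuration equals its total potential energy, U = Σ kqᵢqⱼ/rᵢⱼ over all pairs.
Pair separations: r₁₂ = 0.918 m, r₁₃ = 0.255 m, r₂₃ = 0.663 m.
U = (-1.44×10⁻⁷) + (-6.51×10⁻⁷) + (5.40×10⁻⁷) = -2.55×10⁻⁷ J.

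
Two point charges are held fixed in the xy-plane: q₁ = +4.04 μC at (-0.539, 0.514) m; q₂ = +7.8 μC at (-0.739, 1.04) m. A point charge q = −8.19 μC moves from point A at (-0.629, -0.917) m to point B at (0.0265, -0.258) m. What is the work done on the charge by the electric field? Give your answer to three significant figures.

0.191 J

The work done by the electric force is W_field = −ΔU = −q(V_B − V_A) = q(V_A − V_B).
At A: distances to the source charges are 1.43 m, 1.96 m; V_A = Σ kqᵢ/rᵢ = 6.11×10⁴ V.
At B: distances to the source charges are 0.957 m, 1.51 m; V_B = Σ kqᵢ/rᵢ = 8.45×10⁴ V.
ΔV = V_B − V_A = 2.34×10⁴ V.
W_field = −qΔV = −(-8.19×10⁻⁶ C)(2.34×10⁴ V) = 0.191 J.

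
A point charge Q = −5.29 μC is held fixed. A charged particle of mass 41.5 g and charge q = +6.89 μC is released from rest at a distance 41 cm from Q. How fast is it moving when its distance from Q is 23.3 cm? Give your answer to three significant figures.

5.41 m/s

Only the electrostatic force acts, so mechanical energy is conserved: ½mv² = U₁ − U₂ = kQq(1/r₁ − 1/r₂).
U₁ − U₂ = (8.99×10⁹ N·m²/C²)(-5.29×10⁻⁶ C)(6.89×10⁻⁶ C)(1/0.410 − 1/0.233) = 0.607 J.
v = √(2·0.607/0.0415) = 5.41 m/s.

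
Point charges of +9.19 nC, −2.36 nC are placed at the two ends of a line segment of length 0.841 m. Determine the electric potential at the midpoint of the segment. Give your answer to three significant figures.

146 V

Electric potential is a scalar, so the contributions from each charge add algebraically: V = Σ kqᵢ/rᵢ.
Each charge is 0.420 m from the midpoint.
V = k[(9.19×10⁻⁹)/(0.420) + (-2.36×10⁻⁹)/(0.420)] = 146 V.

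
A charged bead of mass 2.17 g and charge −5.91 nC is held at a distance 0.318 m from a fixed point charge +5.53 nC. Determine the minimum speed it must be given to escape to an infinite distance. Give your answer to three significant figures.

0.0292 m/s

To just escape, total mechanical energy must reach zero at infinity: ½mv²_min + U = 0, so ½mv²_min = −U = |kQq|/r.
|U| = |kQq|/r = (8.99×10⁹ N·m²/C²)(5.53×10⁻⁹)(5.91×10⁻⁹)/(0.318) = 9.24×10⁻⁷ J.
v_min = √(2|U|/m) = √(2·9.24×10⁻⁷/2.17×10⁻³) = 0.0292 m/s.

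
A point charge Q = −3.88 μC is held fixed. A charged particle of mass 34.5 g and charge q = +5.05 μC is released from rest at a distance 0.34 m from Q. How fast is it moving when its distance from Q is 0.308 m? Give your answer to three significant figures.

1.77 m/s

Only the electrostatic force acts, so mechanical energy is conserved: ½mv² = U₁ − U₂ = kQq(1/r₁ − 1/r₂).
U₁ − U₂ = (8.99×10⁹ N·m²/C²)(-3.88×10⁻⁶ C)(5.05×10⁻⁶ C)(1/0.340 − 1/0.308) = 0.0538 J.
v = √(2·0.0538/0.0345) = 1.77 m/s.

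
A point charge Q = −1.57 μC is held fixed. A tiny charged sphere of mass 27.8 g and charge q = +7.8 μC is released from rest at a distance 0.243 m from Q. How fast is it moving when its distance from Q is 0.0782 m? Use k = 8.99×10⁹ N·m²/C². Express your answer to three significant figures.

8.29 m/s

Only the electrostatic force acts, so mechanical energy is conserved: ½mv² = U₁ − U₂ = kQq(1/r₁ − 1/r₂).
U₁ − U₂ = (8.99×10⁹ N·m²/C²)(-1.57×10⁻⁶ C)(7.80×10⁻⁶ C)(1/0.243 − 1/0.0782) = 0.955 J.
v = √(2·0.955/0.0278) = 8.29 m/s.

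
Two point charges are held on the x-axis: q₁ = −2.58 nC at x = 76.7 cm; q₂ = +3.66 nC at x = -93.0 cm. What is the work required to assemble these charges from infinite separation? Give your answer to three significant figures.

The work to assemble the configuration equals its total potential energy, U = Σ kqᵢqⱼ/rᵢⱼ over all pairs.
Pair separations: r₁₂ = 1.70 m.
U = (-5.00×10⁻⁸) = -5.00×10⁻⁸ J.

-5.00×10⁻⁸ J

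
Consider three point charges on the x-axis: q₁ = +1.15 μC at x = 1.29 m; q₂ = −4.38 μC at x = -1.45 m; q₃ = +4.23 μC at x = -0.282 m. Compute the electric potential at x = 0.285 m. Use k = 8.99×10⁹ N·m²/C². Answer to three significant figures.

Electric potential is a scalar, so the contributions from each charge add algebraically: V = Σ kqᵢ/rᵢ.
Distances from the field point to each charge: r₁ = 1.01 m, r₂ = 1.73 m, r₃ = 0.567 m.
V = k[(1.15×10⁻⁶)/(1.01) + (-4.38×10⁻⁶)/(1.73) + (4.23×10⁻⁶)/(0.567)] = 5.47×10⁴ V.

5.47×10⁴ V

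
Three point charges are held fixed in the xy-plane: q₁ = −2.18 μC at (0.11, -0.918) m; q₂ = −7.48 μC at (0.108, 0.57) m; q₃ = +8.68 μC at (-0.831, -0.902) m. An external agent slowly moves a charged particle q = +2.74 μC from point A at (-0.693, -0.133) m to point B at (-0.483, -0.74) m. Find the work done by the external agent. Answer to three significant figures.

0.289 J

For quasistatic motion the external work equals the change in potential energy: W_ext = qΔV = q(V_B − V_A).
At A: distances to the source charges are 1.12 m, 1.07 m, 0.781 m; V_A = Σ kqᵢ/rᵢ = 1.93×10⁴ V.
At B: distances to the source charges are 0.619 m, 1.44 m, 0.384 m; V_B = Σ kqᵢ/rᵢ = 1.25×10⁵ V.
ΔV = V_B − V_A = 1.06×10⁵ V.
W_ext = qΔV = (2.74×10⁻⁶ C)(1.06×10⁵ V) = 0.289 J.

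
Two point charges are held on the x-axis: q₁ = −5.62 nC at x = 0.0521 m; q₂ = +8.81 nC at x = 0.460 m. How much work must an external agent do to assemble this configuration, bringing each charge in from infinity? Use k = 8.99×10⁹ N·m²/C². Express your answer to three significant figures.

-1.09×10⁻⁶ J

The assembly work is the sum of pairwise potential energies, U = Σ_{i<j} kqᵢqⱼ/rᵢⱼ.
Pair separations: r₁₂ = 0.408 m.
U = (-1.09×10⁻⁶) = -1.09×10⁻⁶ J.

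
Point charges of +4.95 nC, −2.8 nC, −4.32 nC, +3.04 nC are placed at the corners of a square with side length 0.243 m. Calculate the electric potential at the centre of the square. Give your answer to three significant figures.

Electric potential is a scalar, so the contributions from each charge add algebraically: V = Σ kqᵢ/rᵢ.
The distance from each corner to the centre is a√2/2 = 0.172 m.
V = k[(4.95×10⁻⁹)/(0.172) + (-2.80×10⁻⁹)/(0.172) + (-4.32×10⁻⁹)/(0.172) + (3.04×10⁻⁹)/(0.172)] = 45.5 V.

45.5 V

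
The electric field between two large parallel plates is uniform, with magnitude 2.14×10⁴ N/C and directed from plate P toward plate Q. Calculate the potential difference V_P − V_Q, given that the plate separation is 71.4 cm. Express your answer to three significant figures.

In a uniform field, potential decreases in the direction of E: ΔV = −E·d for a displacement d parallel to E.
Going from Q to P is a displacement of 71.4 cm opposite to the field, so V_P − V_Q = +Ed = 1.53×10⁴ V.

1.53×10⁴ V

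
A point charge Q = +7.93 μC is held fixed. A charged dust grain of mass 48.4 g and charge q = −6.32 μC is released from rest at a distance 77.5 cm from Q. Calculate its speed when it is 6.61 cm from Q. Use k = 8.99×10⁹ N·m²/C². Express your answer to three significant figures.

16.1 m/s

Only the electrostatic force acts, so mechanical energy is conserved: ½mv² = U₁ − U₂ = kQq(1/r₁ − 1/r₂).
U₁ − U₂ = (8.99×10⁹ N·m²/C²)(7.93×10⁻⁶ C)(-6.32×10⁻⁶ C)(1/0.775 − 1/0.0661) = 6.23 J.
v = √(2·6.23/0.0484) = 16.1 m/s.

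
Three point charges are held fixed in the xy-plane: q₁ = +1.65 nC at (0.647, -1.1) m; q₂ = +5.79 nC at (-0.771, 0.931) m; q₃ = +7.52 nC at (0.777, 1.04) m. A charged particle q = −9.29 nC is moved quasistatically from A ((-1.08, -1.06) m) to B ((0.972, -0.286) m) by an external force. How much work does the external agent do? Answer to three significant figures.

-3.09×10⁻⁷ J

For quasistatic motion the external work equals the change in potential energy: W_ext = qΔV = q(V_B − V_A).
At A: distances to the source charges are 1.73 m, 2.01 m, 2.80 m; V_A = Σ kqᵢ/rᵢ = 58.5 V.
At B: distances to the source charges are 0.876 m, 2.13 m, 1.34 m; V_B = Σ kqᵢ/rᵢ = 91.9 V.
ΔV = V_B − V_A = 33.3 V.
W_ext = qΔV = (-9.29×10⁻⁹ C)(33.3 V) = -3.09×10⁻⁷ J.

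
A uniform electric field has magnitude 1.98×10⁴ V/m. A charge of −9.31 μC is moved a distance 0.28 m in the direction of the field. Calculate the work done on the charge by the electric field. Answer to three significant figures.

-0.0516 J

The potential change for a displacement 0.28 m in the direction of the field is ΔV = −Ed = -5540 V.
W_field = −qΔV = -0.0516 J.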